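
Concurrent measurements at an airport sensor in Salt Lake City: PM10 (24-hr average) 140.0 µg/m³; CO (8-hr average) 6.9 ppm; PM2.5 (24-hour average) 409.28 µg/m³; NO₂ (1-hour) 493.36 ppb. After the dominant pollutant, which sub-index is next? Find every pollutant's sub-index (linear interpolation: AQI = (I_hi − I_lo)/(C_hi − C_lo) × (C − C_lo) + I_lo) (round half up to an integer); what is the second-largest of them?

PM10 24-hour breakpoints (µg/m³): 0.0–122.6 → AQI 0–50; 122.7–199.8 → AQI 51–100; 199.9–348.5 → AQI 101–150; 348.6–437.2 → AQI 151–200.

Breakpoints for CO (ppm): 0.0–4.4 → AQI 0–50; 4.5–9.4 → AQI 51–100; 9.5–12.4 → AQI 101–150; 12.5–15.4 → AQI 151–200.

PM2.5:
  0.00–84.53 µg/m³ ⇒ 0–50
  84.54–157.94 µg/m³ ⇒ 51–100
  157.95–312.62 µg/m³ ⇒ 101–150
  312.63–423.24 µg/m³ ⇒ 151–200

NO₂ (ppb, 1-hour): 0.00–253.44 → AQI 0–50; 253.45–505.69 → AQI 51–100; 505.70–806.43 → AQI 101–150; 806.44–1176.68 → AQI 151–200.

PM10: 140.0 ∈ [122.7, 199.8] ↔ index [51, 100].
51 + (140.0−122.7)·(100−51)/(199.8−122.7) = 51 + 17.3·49/77.1 ≈ 61.99, so AQI = 62.
CO: 6.9 lies in 4.5–9.4, so I_lo=51, I_hi=100, C_lo=4.5, C_hi=9.4.
(100−51)/(9.4−4.5) × (6.9−4.5) + 51 = 49/4.9 × 2.4 + 51 ≈ 75.00 → 75.
PM2.5: 409.28 ∈ [312.63, 423.24] ↔ index [151, 200].
151 + (409.28−312.63)·(200−151)/(423.24−312.63) = 151 + 96.65·49/110.61 ≈ 193.82, so AQI = 194.
NO₂: 493.36 lies in 253.45–505.69, so I_lo=51, I_hi=100, C_lo=253.45, C_hi=505.69.
(100−51)/(505.69−253.45) × (493.36−253.45) + 51 = 49/252.24 × 239.91 + 51 ≈ 97.60 → 98.
Sub-indices: PM10→62, CO→75, PM2.5→194, NO₂→98. Ranked high→low: 194, 98, 75, 62. Second-highest sub-index = 98.

98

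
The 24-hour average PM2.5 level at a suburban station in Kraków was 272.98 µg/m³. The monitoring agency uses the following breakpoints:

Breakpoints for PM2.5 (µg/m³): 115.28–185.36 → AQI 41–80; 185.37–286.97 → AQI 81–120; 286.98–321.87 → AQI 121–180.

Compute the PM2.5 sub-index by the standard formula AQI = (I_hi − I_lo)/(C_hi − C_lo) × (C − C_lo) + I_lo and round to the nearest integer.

PM2.5: row 185.37–286.97 (AQI 81–120). (120−81)·(272.98−185.37)/(286.97−185.37) + 81 = 39·87.61/101.60 + 81 ≈ 114.63 → 115.

115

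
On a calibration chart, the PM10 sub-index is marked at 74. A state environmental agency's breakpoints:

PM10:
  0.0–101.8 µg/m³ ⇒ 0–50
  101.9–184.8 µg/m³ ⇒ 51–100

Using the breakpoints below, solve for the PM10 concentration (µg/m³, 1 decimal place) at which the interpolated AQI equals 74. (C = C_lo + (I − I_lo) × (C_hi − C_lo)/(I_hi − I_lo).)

140.8

AQI 74 lies in the 51–100 band, which corresponds to 101.9–184.8 µg/m³.
C = 101.9 + (74−51)×(184.8−101.9)/(100−51) = 101.9 + 23×82.9/49 ≈ 140.812 µg/m³ → 140.8 µg/m³ to 1 dp.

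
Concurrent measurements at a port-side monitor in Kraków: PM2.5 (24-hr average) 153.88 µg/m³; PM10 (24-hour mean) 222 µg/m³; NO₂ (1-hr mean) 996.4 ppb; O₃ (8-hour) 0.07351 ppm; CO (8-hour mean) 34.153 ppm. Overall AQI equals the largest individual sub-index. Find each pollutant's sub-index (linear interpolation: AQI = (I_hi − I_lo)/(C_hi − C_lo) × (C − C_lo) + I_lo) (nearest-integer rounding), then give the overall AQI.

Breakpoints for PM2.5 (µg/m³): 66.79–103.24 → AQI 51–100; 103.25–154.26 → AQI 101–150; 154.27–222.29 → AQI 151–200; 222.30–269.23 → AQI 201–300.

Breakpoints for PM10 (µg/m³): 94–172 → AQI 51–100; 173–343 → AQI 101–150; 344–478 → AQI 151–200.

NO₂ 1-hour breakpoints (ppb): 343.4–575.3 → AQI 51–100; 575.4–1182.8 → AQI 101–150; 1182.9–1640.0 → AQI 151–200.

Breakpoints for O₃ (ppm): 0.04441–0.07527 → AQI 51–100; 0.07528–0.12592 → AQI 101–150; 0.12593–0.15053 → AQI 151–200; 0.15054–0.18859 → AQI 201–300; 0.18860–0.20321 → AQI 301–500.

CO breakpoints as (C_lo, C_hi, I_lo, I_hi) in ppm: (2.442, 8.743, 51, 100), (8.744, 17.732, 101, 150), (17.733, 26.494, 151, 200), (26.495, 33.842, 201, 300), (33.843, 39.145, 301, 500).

PM2.5: row 103.25–154.26 (AQI 101–150). (150−101)·(153.88−103.25)/(154.26−103.25) + 101 = 49·50.63/51.01 + 101 ≈ 149.63 → 150.
PM10: 222 ∈ [173, 343] ↔ index [101, 150].
101 + (222−173)·(150−101)/(343−173) = 101 + 49·49/170 ≈ 115.12, so AQI = 115.
NO₂: row 575.4–1182.8 (AQI 101–150). (150−101)·(996.4−575.4)/(1182.8−575.4) + 101 = 49·421.0/607.4 + 101 ≈ 134.96 → 135.
O₃ 0.07351: bracket 0.04441–0.07527 → index 51–100; slope 49/0.03086, offset 0.02910.
AQI = 51 + 49/0.03086·0.02910 ≈ 97.21 ⇒ 97.
CO: row 33.843–39.145 (AQI 301–500). (500−301)·(34.153−33.843)/(39.145−33.843) + 301 = 199·0.310/5.302 + 301 ≈ 312.64 → 313.
Sub-indices: PM2.5→150, PM10→115, NO₂→135, O₃→97, CO→313. Overall AQI = max = 313; dominant pollutant is CO.
AQI 313: Hazardous.

313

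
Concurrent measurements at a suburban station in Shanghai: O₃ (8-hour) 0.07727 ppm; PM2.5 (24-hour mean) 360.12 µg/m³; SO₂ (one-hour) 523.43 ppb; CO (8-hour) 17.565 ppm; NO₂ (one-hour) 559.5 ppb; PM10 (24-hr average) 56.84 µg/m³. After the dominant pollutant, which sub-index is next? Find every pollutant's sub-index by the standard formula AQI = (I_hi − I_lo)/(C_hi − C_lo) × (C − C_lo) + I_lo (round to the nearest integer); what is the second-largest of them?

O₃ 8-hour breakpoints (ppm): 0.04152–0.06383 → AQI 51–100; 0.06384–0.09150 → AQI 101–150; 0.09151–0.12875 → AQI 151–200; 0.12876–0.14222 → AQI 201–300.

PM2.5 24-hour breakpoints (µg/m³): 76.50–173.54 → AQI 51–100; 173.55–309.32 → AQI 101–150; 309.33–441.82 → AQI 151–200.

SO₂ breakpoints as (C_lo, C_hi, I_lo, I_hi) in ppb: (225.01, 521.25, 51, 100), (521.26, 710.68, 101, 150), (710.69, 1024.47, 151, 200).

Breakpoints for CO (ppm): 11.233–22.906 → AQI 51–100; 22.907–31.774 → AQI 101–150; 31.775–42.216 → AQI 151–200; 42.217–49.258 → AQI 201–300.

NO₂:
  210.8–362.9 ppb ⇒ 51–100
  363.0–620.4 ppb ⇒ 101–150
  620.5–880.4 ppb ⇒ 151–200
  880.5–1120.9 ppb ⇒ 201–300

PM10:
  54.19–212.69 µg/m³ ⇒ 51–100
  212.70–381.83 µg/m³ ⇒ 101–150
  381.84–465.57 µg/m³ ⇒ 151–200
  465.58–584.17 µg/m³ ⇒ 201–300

138

O₃: 0.07727 ∈ [0.06384, 0.09150] ↔ index [101, 150].
101 + (0.07727−0.06384)·(150−101)/(0.09150−0.06384) = 101 + 0.01343·49/0.02766 ≈ 124.79, so AQI = 125.
PM2.5: 360.12 lies in 309.33–441.82, so I_lo=151, I_hi=200, C_lo=309.33, C_hi=441.82.
(200−151)/(441.82−309.33) × (360.12−309.33) + 151 = 49/132.49 × 50.79 + 151 ≈ 169.78 → 170.
SO₂: 523.43 ∈ [521.26, 710.68] ↔ index [101, 150].
101 + (523.43−521.26)·(150−101)/(710.68−521.26) = 101 + 2.17·49/189.42 ≈ 101.56, so AQI = 102.
CO: row 11.233–22.906 (AQI 51–100). (100−51)·(17.565−11.233)/(22.906−11.233) + 51 = 49·6.332/11.673 + 51 ≈ 77.58 → 78.
NO₂ 559.5: bracket 363.0–620.4 → index 101–150; slope 49/257.4, offset 196.5.
AQI = 101 + 49/257.4·196.5 ≈ 138.41 ⇒ 138.
PM10: 56.84 ∈ [54.19, 212.69] ↔ index [51, 100].
51 + (56.84−54.19)·(100−51)/(212.69−54.19) = 51 + 2.65·49/158.50 ≈ 51.82, so AQI = 52.
Sub-indices: O₃→125, PM2.5→170, SO₂→102, CO→78, NO₂→138, PM10→52. Ranked high→low: 170, 138, 125, 102, 78, 52. Second-highest sub-index = 138.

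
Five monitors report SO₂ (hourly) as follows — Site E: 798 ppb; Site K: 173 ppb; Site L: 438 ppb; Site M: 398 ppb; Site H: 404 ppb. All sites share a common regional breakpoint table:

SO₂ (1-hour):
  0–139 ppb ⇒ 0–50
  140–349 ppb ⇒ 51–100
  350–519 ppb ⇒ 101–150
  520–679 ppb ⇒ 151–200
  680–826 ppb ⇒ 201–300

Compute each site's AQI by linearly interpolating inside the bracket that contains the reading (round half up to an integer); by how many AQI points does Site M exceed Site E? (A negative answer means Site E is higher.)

-166

Site E 798: bracket 680–826 → index 201–300; slope 99/146, offset 118.
AQI = 201 + 99/146·118 ≈ 281.01 ⇒ 281.
Site K: 173 ∈ [140, 349] ↔ index [51, 100].
51 + (173−140)·(100−51)/(349−140) = 51 + 33·49/209 ≈ 58.74, so AQI = 59.
Site L: row 350–519 (AQI 101–150). (150−101)·(438−350)/(519−350) + 101 = 49·88/169 + 101 ≈ 126.51 → 127.
Site M: row 350–519 (AQI 101–150). (150−101)·(398−350)/(519−350) + 101 = 49·48/169 + 101 ≈ 114.92 → 115.
Site H 404: bracket 350–519 → index 101–150; slope 49/169, offset 54.
AQI = 101 + 49/169·54 ≈ 116.66 ⇒ 117.
AQIs: Site E=281, Site K=59, Site L=127, Site M=115, Site H=117. Site M (115) − Site E (281) = -166.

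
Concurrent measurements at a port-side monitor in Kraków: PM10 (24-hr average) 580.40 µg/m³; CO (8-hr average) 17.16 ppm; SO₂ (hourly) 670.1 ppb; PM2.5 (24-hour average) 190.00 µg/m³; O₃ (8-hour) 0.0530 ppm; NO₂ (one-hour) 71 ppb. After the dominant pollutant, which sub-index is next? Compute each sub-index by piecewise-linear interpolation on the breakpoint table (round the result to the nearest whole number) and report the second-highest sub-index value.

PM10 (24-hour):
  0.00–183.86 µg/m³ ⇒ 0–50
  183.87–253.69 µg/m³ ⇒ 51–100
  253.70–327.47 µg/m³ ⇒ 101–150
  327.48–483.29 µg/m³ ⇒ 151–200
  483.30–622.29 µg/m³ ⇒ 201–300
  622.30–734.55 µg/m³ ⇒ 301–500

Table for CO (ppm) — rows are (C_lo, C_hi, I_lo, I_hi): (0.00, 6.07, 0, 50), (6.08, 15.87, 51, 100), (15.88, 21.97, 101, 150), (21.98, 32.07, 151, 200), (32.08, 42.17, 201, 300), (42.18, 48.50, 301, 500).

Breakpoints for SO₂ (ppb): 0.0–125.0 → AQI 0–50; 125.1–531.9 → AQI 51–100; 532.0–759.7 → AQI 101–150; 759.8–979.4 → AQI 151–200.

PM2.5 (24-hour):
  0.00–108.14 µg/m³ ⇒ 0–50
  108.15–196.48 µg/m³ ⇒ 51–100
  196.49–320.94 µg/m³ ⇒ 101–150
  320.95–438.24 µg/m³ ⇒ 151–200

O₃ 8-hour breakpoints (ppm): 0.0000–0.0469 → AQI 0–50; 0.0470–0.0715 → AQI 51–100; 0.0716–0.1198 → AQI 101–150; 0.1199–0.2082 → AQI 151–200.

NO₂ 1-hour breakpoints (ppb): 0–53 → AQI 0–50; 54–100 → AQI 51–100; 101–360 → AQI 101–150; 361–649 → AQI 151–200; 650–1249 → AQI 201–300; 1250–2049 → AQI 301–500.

PM10: 580.40 lies in 483.30–622.29, so I_lo=201, I_hi=300, C_lo=483.30, C_hi=622.29.
(300−201)/(622.29−483.30) × (580.40−483.30) + 201 = 99/138.99 × 97.10 + 201 ≈ 270.16 → 270.
CO: 17.16 ∈ [15.88, 21.97] ↔ index [101, 150].
101 + (17.16−15.88)·(150−101)/(21.97−15.88) = 101 + 1.28·49/6.09 ≈ 111.30, so AQI = 111.
SO₂: row 532.0–759.7 (AQI 101–150). (150−101)·(670.1−532.0)/(759.7−532.0) + 101 = 49·138.1/227.7 + 101 ≈ 130.72 → 131.
PM2.5: 190.00 lies in 108.15–196.48, so I_lo=51, I_hi=100, C_lo=108.15, C_hi=196.48.
(100−51)/(196.48−108.15) × (190.00−108.15) + 51 = 49/88.33 × 81.85 + 51 ≈ 96.41 → 96.
O₃ 0.0530: bracket 0.0470–0.0715 → index 51–100; slope 49/0.0245, offset 0.0060.
AQI = 51 + 49/0.0245·0.0060 ≈ 63.00 ⇒ 63.
NO₂: row 54–100 (AQI 51–100). (100−51)·(71−54)/(100−54) + 51 = 49·17/46 + 51 ≈ 69.11 → 69.
Sub-indices: PM10→270, CO→111, SO₂→131, PM2.5→96, O₃→63, NO₂→69. Ranked high→low: 270, 131, 111, 96, 69, 63. Second-highest sub-index = 131.

131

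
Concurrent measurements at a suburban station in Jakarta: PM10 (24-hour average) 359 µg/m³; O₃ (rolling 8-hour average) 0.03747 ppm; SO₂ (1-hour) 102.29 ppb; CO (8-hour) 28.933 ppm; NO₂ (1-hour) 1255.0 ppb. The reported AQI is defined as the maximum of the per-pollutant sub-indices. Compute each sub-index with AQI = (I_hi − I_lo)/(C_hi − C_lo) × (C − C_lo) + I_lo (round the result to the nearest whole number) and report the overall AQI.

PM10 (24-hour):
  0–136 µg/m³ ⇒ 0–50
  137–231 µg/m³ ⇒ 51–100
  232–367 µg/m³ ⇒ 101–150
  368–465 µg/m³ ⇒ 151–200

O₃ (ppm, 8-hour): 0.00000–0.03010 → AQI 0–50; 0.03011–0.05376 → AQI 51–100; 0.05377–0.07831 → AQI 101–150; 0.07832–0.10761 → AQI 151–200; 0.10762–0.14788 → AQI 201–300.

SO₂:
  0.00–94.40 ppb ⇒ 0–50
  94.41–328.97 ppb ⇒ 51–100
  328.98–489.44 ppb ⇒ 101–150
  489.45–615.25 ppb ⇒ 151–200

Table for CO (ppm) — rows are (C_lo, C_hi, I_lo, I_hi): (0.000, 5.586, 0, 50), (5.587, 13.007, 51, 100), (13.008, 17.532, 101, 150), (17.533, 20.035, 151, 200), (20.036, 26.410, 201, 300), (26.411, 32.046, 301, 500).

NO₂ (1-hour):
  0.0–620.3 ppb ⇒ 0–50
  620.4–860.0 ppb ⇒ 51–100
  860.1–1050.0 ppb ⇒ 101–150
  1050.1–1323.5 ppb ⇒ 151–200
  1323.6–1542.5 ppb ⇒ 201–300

PM10: 359 ∈ [232, 367] ↔ index [101, 150].
101 + (359−232)·(150−101)/(367−232) = 101 + 127·49/135 ≈ 147.10, so AQI = 147.
O₃: 0.03747 lies in 0.03011–0.05376, so I_lo=51, I_hi=100, C_lo=0.03011, C_hi=0.05376.
(100−51)/(0.05376−0.03011) × (0.03747−0.03011) + 51 = 49/0.02365 × 0.00736 + 51 ≈ 66.25 → 66.
SO₂: row 94.41–328.97 (AQI 51–100). (100−51)·(102.29−94.41)/(328.97−94.41) + 51 = 49·7.88/234.56 + 51 ≈ 52.65 → 53.
CO: 28.933 ∈ [26.411, 32.046] ↔ index [301, 500].
301 + (28.933−26.411)·(500−301)/(32.046−26.411) = 301 + 2.522·199/5.635 ≈ 390.06, so AQI = 390.
NO₂: 1255.0 ∈ [1050.1, 1323.5] ↔ index [151, 200].
151 + (1255.0−1050.1)·(200−151)/(1323.5−1050.1) = 151 + 204.9·49/273.4 ≈ 187.72, so AQI = 188.
Sub-indices: PM10→147, O₃→66, SO₂→53, CO→390, NO₂→188. Overall AQI = max = 390; dominant pollutant is CO.
AQI 390: Hazardous.

390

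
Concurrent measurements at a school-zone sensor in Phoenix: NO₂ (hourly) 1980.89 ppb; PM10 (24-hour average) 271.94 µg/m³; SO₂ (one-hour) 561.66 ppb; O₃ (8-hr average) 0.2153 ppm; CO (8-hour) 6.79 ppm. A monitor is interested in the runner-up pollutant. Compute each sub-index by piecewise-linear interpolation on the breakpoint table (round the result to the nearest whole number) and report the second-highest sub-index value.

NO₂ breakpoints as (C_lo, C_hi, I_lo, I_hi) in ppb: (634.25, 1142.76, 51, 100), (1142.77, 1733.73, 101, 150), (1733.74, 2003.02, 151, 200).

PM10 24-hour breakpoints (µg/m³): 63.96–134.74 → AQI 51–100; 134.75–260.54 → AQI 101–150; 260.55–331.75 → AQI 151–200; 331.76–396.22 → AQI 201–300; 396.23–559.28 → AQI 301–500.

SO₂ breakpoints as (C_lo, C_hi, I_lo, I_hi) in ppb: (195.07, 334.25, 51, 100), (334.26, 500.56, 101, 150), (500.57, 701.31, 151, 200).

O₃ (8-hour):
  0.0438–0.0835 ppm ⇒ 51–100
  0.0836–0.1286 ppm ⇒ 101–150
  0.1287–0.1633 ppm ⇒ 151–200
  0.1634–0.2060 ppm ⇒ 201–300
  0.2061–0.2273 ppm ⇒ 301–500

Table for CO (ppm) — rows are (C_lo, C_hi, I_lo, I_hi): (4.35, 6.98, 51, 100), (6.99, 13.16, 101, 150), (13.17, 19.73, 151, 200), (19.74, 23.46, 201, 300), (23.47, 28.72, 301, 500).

196

NO₂ 1980.89: bracket 1733.74–2003.02 → index 151–200; slope 49/269.28, offset 247.15.
AQI = 151 + 49/269.28·247.15 ≈ 195.97 ⇒ 196.
PM10: 271.94 ∈ [260.55, 331.75] ↔ index [151, 200].
151 + (271.94−260.55)·(200−151)/(331.75−260.55) = 151 + 11.39·49/71.20 ≈ 158.84, so AQI = 159.
SO₂: row 500.57–701.31 (AQI 151–200). (200−151)·(561.66−500.57)/(701.31−500.57) + 151 = 49·61.09/200.74 + 151 ≈ 165.91 → 166.
O₃: 0.2153 lies in 0.2061–0.2273, so I_lo=301, I_hi=500, C_lo=0.2061, C_hi=0.2273.
(500−301)/(0.2273−0.2061) × (0.2153−0.2061) + 301 = 199/0.0212 × 0.0092 + 301 ≈ 387.36 → 387.
CO 6.79: bracket 4.35–6.98 → index 51–100; slope 49/2.63, offset 2.44.
AQI = 51 + 49/2.63·2.44 ≈ 96.46 ⇒ 96.
Sub-indices: NO₂→196, PM10→159, SO₂→166, O₃→387, CO→96. Ranked high→low: 387, 196, 166, 159, 96. Second-highest sub-index = 196.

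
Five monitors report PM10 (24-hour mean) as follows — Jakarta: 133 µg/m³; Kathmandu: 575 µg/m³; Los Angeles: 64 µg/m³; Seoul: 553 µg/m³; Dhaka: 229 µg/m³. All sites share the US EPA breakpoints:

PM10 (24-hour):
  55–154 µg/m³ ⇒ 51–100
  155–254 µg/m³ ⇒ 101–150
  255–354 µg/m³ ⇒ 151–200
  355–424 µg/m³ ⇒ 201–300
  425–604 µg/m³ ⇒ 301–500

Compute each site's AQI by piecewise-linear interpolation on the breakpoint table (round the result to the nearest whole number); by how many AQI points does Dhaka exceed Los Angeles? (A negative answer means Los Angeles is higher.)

Jakarta: 133 lies in 55–154, so I_lo=51, I_hi=100, C_lo=55, C_hi=154.
(100−51)/(154−55) × (133−55) + 51 = 49/99 × 78 + 51 ≈ 89.61 → 90.
Kathmandu 575: bracket 425–604 → index 301–500; slope 199/179, offset 150.
AQI = 301 + 199/179·150 ≈ 467.76 ⇒ 468.
Los Angeles: 64 ∈ [55, 154] ↔ index [51, 100].
51 + (64−55)·(100−51)/(154−55) = 51 + 9·49/99 ≈ 55.45, so AQI = 55.
Seoul: row 425–604 (AQI 301–500). (500−301)·(553−425)/(604−425) + 301 = 199·128/179 + 301 ≈ 443.30 → 443.
Dhaka: row 155–254 (AQI 101–150). (150−101)·(229−155)/(254−155) + 101 = 49·74/99 + 101 ≈ 137.63 → 138.
AQIs: Jakarta=90, Kathmandu=468, Los Angeles=55, Seoul=443, Dhaka=138. Dhaka (138) − Los Angeles (55) = 83.

83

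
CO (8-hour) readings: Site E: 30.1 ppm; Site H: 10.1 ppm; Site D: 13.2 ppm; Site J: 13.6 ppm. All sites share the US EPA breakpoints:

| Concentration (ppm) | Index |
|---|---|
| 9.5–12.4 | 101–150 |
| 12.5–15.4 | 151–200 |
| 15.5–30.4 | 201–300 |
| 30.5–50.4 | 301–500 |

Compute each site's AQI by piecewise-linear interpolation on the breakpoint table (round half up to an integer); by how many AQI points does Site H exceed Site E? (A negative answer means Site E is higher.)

-187

Site E 30.1: bracket 15.5–30.4 → index 201–300; slope 99/14.9, offset 14.6.
AQI = 201 + 99/14.9·14.6 ≈ 298.01 ⇒ 298.
Site H: row 9.5–12.4 (AQI 101–150). (150−101)·(10.1−9.5)/(12.4−9.5) + 101 = 49·0.6/2.9 + 101 ≈ 111.14 → 111.
Site D: row 12.5–15.4 (AQI 151–200). (200−151)·(13.2−12.5)/(15.4−12.5) + 151 = 49·0.7/2.9 + 151 ≈ 162.83 → 163.
Site J: row 12.5–15.4 (AQI 151–200). (200−151)·(13.6−12.5)/(15.4−12.5) + 151 = 49·1.1/2.9 + 151 ≈ 169.59 → 170.
AQIs: Site E=298, Site H=111, Site D=163, Site J=170. Site H (111) − Site E (298) = -187.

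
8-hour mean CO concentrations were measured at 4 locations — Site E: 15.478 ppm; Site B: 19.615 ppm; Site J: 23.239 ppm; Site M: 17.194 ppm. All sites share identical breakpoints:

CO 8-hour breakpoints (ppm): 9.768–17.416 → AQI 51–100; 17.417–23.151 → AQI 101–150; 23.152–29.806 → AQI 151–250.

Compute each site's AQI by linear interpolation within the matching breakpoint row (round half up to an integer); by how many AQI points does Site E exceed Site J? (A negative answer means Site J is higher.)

-64

Site E: row 9.768–17.416 (AQI 51–100). (100−51)·(15.478−9.768)/(17.416−9.768) + 51 = 49·5.710/7.648 + 51 ≈ 87.58 → 88.
Site B 19.615: bracket 17.417–23.151 → index 101–150; slope 49/5.734, offset 2.198.
AQI = 101 + 49/5.734·2.198 ≈ 119.78 ⇒ 120.
Site J: 23.239 ∈ [23.152, 29.806] ↔ index [151, 250].
151 + (23.239−23.152)·(250−151)/(29.806−23.152) = 151 + 0.087·99/6.654 ≈ 152.29, so AQI = 152.
Site M: 17.194 lies in 9.768–17.416, so I_lo=51, I_hi=100, C_lo=9.768, C_hi=17.416.
(100−51)/(17.416−9.768) × (17.194−9.768) + 51 = 49/7.648 × 7.426 + 51 ≈ 98.58 → 99.
AQIs: Site E=88, Site B=120, Site J=152, Site M=99. Site E (88) − Site J (152) = -64.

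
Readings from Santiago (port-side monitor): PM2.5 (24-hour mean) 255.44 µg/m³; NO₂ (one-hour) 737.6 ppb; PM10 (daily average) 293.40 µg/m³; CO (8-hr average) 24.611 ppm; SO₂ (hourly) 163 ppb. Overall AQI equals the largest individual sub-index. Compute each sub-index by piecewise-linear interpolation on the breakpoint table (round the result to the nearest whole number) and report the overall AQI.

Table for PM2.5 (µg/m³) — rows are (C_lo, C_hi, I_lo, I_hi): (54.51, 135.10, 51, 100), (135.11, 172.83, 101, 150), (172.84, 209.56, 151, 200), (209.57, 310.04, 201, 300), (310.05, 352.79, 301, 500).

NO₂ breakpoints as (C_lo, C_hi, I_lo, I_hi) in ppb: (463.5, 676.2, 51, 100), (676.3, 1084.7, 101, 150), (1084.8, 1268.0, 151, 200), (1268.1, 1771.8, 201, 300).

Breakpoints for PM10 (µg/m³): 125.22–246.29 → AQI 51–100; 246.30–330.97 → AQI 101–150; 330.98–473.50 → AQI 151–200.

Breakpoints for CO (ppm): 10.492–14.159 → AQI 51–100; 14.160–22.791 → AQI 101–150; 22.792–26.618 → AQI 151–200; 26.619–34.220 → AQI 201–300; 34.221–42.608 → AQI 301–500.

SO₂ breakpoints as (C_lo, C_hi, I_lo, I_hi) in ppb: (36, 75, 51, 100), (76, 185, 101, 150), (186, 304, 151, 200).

PM2.5: 255.44 lies in 209.57–310.04, so I_lo=201, I_hi=300, C_lo=209.57, C_hi=310.04.
(300−201)/(310.04−209.57) × (255.44−209.57) + 201 = 99/100.47 × 45.87 + 201 ≈ 246.20 → 246.
NO₂: 737.6 lies in 676.3–1084.7, so I_lo=101, I_hi=150, C_lo=676.3, C_hi=1084.7.
(150−101)/(1084.7−676.3) × (737.6−676.3) + 101 = 49/408.4 × 61.3 + 101 ≈ 108.35 → 108.
PM10: 293.40 ∈ [246.30, 330.97] ↔ index [101, 150].
101 + (293.40−246.30)·(150−101)/(330.97−246.30) = 101 + 47.10·49/84.67 ≈ 128.26, so AQI = 128.
CO 24.611: bracket 22.792–26.618 → index 151–200; slope 49/3.826, offset 1.819.
AQI = 151 + 49/3.826·1.819 ≈ 174.30 ⇒ 174.
SO₂: 163 ∈ [76, 185] ↔ index [101, 150].
101 + (163−76)·(150−101)/(185−76) = 101 + 87·49/109 ≈ 140.11, so AQI = 140.
Sub-indices: PM2.5→246, NO₂→108, PM10→128, CO→174, SO₂→140. Overall AQI = max = 246; dominant pollutant is PM2.5.

246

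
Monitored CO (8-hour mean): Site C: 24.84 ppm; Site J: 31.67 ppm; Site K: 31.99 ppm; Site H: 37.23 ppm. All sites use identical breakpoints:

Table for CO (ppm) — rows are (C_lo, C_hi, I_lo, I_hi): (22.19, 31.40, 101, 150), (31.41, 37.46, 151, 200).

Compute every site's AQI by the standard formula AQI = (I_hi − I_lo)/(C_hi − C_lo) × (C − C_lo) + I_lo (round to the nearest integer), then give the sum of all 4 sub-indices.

Site C: 24.84 ∈ [22.19, 31.40] ↔ index [101, 150].
101 + (24.84−22.19)·(150−101)/(31.40−22.19) = 101 + 2.65·49/9.21 ≈ 115.10, so AQI = 115.
Site J 31.67: bracket 31.41–37.46 → index 151–200; slope 49/6.05, offset 0.26.
AQI = 151 + 49/6.05·0.26 ≈ 153.11 ⇒ 153.
Site K: 31.99 lies in 31.41–37.46, so I_lo=151, I_hi=200, C_lo=31.41, C_hi=37.46.
(200−151)/(37.46−31.41) × (31.99−31.41) + 151 = 49/6.05 × 0.58 + 151 ≈ 155.70 → 156.
Site H: 37.23 lies in 31.41–37.46, so I_lo=151, I_hi=200, C_lo=31.41, C_hi=37.46.
(200−151)/(37.46−31.41) × (37.23−31.41) + 151 = 49/6.05 × 5.82 + 151 ≈ 198.14 → 198.
AQIs: Site C=115, Site J=153, Site K=156, Site H=198. Sum = 115 + 153 + 156 + 198 = 622.

622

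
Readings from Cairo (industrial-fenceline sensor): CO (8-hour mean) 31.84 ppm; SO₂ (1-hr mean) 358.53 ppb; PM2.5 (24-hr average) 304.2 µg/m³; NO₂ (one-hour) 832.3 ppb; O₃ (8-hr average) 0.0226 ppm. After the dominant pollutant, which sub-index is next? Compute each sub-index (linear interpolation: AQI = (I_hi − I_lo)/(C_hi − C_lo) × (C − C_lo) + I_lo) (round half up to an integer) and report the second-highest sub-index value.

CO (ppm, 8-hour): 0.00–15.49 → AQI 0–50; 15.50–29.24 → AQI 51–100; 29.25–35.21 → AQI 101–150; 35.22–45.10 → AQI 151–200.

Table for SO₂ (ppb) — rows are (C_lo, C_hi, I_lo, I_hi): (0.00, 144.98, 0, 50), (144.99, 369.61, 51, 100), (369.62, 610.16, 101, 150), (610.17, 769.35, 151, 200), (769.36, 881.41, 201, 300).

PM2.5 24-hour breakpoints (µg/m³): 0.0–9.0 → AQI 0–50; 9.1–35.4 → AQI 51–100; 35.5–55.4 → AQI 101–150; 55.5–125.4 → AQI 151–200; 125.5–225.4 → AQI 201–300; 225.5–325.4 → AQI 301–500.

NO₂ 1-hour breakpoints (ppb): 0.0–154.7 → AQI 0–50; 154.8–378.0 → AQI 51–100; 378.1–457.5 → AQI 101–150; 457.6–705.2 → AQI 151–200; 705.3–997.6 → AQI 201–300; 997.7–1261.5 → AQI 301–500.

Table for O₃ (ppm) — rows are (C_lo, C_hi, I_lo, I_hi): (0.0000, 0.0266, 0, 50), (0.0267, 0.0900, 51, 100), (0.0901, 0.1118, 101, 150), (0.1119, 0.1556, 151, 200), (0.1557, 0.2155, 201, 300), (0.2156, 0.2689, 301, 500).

244

CO: 31.84 lies in 29.25–35.21, so I_lo=101, I_hi=150, C_lo=29.25, C_hi=35.21.
(150−101)/(35.21−29.25) × (31.84−29.25) + 101 = 49/5.96 × 2.59 + 101 ≈ 122.29 → 122.
SO₂: 358.53 ∈ [144.99, 369.61] ↔ index [51, 100].
51 + (358.53−144.99)·(100−51)/(369.61−144.99) = 51 + 213.54·49/224.62 ≈ 97.58, so AQI = 98.
PM2.5: row 225.5–325.4 (AQI 301–500). (500−301)·(304.2−225.5)/(325.4−225.5) + 301 = 199·78.7/99.9 + 301 ≈ 457.77 → 458.
NO₂: 832.3 ∈ [705.3, 997.6] ↔ index [201, 300].
201 + (832.3−705.3)·(300−201)/(997.6−705.3) = 201 + 127.0·99/292.3 ≈ 244.01, so AQI = 244.
O₃: 0.0226 lies in 0.0000–0.0266, so I_lo=0, I_hi=50, C_lo=0.0000, C_hi=0.0266.
(50−0)/(0.0266−0.0000) × (0.0226−0.0000) + 0 = 50/0.0266 × 0.0226 + 0 ≈ 42.48 → 42.
Sub-indices: CO→122, SO₂→98, PM2.5→458, NO₂→244, O₃→42. Ranked high→low: 458, 244, 122, 98, 42. Second-highest sub-index = 244.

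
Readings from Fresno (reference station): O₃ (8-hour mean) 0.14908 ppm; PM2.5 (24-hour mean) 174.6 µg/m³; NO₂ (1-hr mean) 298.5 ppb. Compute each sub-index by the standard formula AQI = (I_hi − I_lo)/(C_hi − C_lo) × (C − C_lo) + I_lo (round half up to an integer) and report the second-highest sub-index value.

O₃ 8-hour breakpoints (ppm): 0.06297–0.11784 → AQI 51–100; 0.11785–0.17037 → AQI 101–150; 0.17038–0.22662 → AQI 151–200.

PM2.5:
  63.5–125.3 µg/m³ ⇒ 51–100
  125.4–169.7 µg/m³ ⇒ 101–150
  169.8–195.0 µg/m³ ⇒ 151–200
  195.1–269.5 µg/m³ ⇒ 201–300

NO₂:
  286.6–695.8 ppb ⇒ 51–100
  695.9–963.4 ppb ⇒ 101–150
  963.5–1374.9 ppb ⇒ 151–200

O₃: 0.14908 lies in 0.11785–0.17037, so I_lo=101, I_hi=150, C_lo=0.11785, C_hi=0.17037.
(150−101)/(0.17037−0.11785) × (0.14908−0.11785) + 101 = 49/0.05252 × 0.03123 + 101 ≈ 130.14 → 130.
PM2.5: 174.6 lies in 169.8–195.0, so I_lo=151, I_hi=200, C_lo=169.8, C_hi=195.0.
(200−151)/(195.0−169.8) × (174.6−169.8) + 151 = 49/25.2 × 4.8 + 151 ≈ 160.33 → 160.
NO₂: 298.5 ∈ [286.6, 695.8] ↔ index [51, 100].
51 + (298.5−286.6)·(100−51)/(695.8−286.6) = 51 + 11.9·49/409.2 ≈ 52.42, so AQI = 52.
Sub-indices: O₃→130, PM2.5→160, NO₂→52. Ranked high→low: 160, 130, 52. Second-highest sub-index = 130.

130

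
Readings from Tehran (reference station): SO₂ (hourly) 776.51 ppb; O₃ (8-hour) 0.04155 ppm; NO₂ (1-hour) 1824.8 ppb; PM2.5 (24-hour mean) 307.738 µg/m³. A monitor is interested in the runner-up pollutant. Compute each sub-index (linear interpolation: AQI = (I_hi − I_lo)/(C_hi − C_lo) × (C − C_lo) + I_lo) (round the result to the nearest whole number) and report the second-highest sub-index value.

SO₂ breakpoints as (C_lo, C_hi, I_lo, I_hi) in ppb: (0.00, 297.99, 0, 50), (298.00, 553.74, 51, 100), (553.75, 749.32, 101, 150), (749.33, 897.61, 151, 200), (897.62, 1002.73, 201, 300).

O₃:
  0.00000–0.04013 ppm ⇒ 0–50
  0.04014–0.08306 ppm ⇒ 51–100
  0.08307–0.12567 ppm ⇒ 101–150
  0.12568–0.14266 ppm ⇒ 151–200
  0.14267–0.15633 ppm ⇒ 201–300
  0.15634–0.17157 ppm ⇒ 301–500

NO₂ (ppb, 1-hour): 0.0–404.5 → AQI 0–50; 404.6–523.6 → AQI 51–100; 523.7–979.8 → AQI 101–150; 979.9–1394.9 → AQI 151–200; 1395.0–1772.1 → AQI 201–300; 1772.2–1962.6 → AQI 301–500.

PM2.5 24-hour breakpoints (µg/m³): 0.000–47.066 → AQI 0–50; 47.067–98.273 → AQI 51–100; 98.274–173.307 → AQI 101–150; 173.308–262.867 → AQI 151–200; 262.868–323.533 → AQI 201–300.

SO₂: 776.51 ∈ [749.33, 897.61] ↔ index [151, 200].
151 + (776.51−749.33)·(200−151)/(897.61−749.33) = 151 + 27.18·49/148.28 ≈ 159.98, so AQI = 160.
O₃: row 0.04014–0.08306 (AQI 51–100). (100−51)·(0.04155−0.04014)/(0.08306−0.04014) + 51 = 49·0.00141/0.04292 + 51 ≈ 52.61 → 53.
NO₂: row 1772.2–1962.6 (AQI 301–500). (500−301)·(1824.8−1772.2)/(1962.6−1772.2) + 301 = 199·52.6/190.4 + 301 ≈ 355.98 → 356.
PM2.5: 307.738 lies in 262.868–323.533, so I_lo=201, I_hi=300, C_lo=262.868, C_hi=323.533.
(300−201)/(323.533−262.868) × (307.738−262.868) + 201 = 99/60.665 × 44.870 + 201 ≈ 274.22 → 274.
Sub-indices: SO₂→160, O₃→53, NO₂→356, PM2.5→274. Ranked high→low: 356, 274, 160, 53. Second-highest sub-index = 274.

274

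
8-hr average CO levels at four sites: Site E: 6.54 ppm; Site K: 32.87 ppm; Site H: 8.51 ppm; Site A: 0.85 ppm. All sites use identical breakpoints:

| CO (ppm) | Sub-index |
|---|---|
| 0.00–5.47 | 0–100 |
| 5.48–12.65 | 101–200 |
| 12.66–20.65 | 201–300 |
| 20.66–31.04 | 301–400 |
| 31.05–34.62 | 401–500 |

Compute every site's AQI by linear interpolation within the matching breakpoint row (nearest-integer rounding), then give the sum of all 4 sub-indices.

726

Site E 6.54: bracket 5.48–12.65 → index 101–200; slope 99/7.17, offset 1.06.
AQI = 101 + 99/7.17·1.06 ≈ 115.64 ⇒ 116.
Site K 32.87: bracket 31.05–34.62 → index 401–500; slope 99/3.57, offset 1.82.
AQI = 401 + 99/3.57·1.82 ≈ 451.47 ⇒ 451.
Site H: 8.51 ∈ [5.48, 12.65] ↔ index [101, 200].
101 + (8.51−5.48)·(200−101)/(12.65−5.48) = 101 + 3.03·99/7.17 ≈ 142.84, so AQI = 143.
Site A: 0.85 lies in 0.00–5.47, so I_lo=0, I_hi=100, C_lo=0.00, C_hi=5.47.
(100−0)/(5.47−0.00) × (0.85−0.00) + 0 = 100/5.47 × 0.85 + 0 ≈ 15.54 → 16.
AQIs: Site E=116, Site K=451, Site H=143, Site A=16. Sum = 116 + 451 + 143 + 16 = 726.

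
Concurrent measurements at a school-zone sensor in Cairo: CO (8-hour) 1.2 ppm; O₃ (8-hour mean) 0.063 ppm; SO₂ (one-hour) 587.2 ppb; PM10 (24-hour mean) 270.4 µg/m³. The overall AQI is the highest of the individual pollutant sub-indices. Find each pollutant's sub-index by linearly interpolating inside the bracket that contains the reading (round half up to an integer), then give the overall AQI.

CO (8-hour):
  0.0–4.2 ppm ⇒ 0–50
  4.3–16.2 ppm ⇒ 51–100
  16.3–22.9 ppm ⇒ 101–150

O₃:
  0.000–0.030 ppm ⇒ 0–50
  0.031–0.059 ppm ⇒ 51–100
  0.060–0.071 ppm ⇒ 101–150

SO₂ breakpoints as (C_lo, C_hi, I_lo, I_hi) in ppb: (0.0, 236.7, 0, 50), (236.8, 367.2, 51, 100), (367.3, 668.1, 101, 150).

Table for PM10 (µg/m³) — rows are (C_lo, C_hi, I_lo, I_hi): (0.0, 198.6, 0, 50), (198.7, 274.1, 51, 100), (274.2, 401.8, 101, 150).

CO: 1.2 ∈ [0.0, 4.2] ↔ index [0, 50].
0 + (1.2−0.0)·(50−0)/(4.2−0.0) = 0 + 1.2·50/4.2 ≈ 14.29, so AQI = 14.
O₃ 0.063: bracket 0.060–0.071 → index 101–150; slope 49/0.011, offset 0.003.
AQI = 101 + 49/0.011·0.003 ≈ 114.36 ⇒ 114.
SO₂ 587.2: bracket 367.3–668.1 → index 101–150; slope 49/300.8, offset 219.9.
AQI = 101 + 49/300.8·219.9 ≈ 136.82 ⇒ 137.
PM10: 270.4 ∈ [198.7, 274.1] ↔ index [51, 100].
51 + (270.4−198.7)·(100−51)/(274.1−198.7) = 51 + 71.7·49/75.4 ≈ 97.60, so AQI = 98.
Sub-indices: CO→14, O₃→114, SO₂→137, PM10→98. Overall AQI = max = 137; dominant pollutant is SO₂.
AQI 137: Unhealthy for Sensitive Groups.

137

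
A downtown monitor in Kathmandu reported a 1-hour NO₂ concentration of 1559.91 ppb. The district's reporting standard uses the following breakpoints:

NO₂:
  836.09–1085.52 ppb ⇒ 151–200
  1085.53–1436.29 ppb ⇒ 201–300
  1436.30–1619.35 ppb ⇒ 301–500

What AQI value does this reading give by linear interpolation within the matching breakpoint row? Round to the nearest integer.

435

NO₂: 1559.91 lies in 1436.30–1619.35, so I_lo=301, I_hi=500, C_lo=1436.30, C_hi=1619.35.
(500−301)/(1619.35−1436.30) × (1559.91−1436.30) + 301 = 199/183.05 × 123.61 + 301 ≈ 435.38 → 435.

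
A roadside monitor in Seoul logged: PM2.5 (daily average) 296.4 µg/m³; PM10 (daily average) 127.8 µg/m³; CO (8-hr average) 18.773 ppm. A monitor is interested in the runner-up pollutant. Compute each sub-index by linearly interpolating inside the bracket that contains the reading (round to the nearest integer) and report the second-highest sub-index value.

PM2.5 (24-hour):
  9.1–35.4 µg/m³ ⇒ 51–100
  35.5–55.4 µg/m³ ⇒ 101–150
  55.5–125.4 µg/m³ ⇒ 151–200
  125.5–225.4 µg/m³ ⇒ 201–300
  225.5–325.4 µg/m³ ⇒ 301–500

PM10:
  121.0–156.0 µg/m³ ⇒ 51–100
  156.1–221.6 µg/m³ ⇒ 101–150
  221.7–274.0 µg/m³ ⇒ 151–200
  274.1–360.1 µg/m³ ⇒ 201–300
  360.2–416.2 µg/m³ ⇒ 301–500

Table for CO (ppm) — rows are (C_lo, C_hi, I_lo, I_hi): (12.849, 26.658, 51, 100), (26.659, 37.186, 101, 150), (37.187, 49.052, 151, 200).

PM2.5: 296.4 lies in 225.5–325.4, so I_lo=301, I_hi=500, C_lo=225.5, C_hi=325.4.
(500−301)/(325.4−225.5) × (296.4−225.5) + 301 = 199/99.9 × 70.9 + 301 ≈ 442.23 → 442.
PM10 127.8: bracket 121.0–156.0 → index 51–100; slope 49/35.0, offset 6.8.
AQI = 51 + 49/35.0·6.8 ≈ 60.52 ⇒ 61.
CO: 18.773 lies in 12.849–26.658, so I_lo=51, I_hi=100, C_lo=12.849, C_hi=26.658.
(100−51)/(26.658−12.849) × (18.773−12.849) + 51 = 49/13.809 × 5.924 + 51 ≈ 72.02 → 72.
Sub-indices: PM2.5→442, PM10→61, CO→72. Ranked high→low: 442, 72, 61. Second-highest sub-index = 72.

72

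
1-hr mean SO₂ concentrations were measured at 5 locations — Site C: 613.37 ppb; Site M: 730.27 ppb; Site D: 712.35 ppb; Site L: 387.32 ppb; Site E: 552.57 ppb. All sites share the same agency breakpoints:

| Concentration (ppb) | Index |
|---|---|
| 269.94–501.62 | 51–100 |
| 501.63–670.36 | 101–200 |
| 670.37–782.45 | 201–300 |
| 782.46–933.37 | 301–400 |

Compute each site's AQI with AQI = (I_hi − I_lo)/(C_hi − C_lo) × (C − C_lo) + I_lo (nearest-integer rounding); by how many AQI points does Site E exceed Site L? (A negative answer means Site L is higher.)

Site C: row 501.63–670.36 (AQI 101–200). (200−101)·(613.37−501.63)/(670.36−501.63) + 101 = 99·111.74/168.73 + 101 ≈ 166.56 → 167.
Site M: 730.27 ∈ [670.37, 782.45] ↔ index [201, 300].
201 + (730.27−670.37)·(300−201)/(782.45−670.37) = 201 + 59.90·99/112.08 ≈ 253.91, so AQI = 254.
Site D: row 670.37–782.45 (AQI 201–300). (300−201)·(712.35−670.37)/(782.45−670.37) + 201 = 99·41.98/112.08 + 201 ≈ 238.08 → 238.
Site L: 387.32 ∈ [269.94, 501.62] ↔ index [51, 100].
51 + (387.32−269.94)·(100−51)/(501.62−269.94) = 51 + 117.38·49/231.68 ≈ 75.83, so AQI = 76.
Site E: 552.57 lies in 501.63–670.36, so I_lo=101, I_hi=200, C_lo=501.63, C_hi=670.36.
(200−101)/(670.36−501.63) × (552.57−501.63) + 101 = 99/168.73 × 50.94 + 101 ≈ 130.89 → 131.
AQIs: Site C=167, Site M=254, Site D=238, Site L=76, Site E=131. Site E (131) − Site L (76) = 55.

55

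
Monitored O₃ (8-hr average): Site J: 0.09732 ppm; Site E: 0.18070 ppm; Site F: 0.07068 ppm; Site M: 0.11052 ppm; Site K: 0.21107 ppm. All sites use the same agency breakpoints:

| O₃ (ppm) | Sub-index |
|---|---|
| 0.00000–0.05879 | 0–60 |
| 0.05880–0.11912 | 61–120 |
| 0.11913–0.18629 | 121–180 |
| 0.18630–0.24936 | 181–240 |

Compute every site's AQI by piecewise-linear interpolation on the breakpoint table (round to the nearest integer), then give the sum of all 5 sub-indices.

663

Site J: row 0.05880–0.11912 (AQI 61–120). (120−61)·(0.09732−0.05880)/(0.11912−0.05880) + 61 = 59·0.03852/0.06032 + 61 ≈ 98.68 → 99.
Site E: 0.18070 lies in 0.11913–0.18629, so I_lo=121, I_hi=180, C_lo=0.11913, C_hi=0.18629.
(180−121)/(0.18629−0.11913) × (0.18070−0.11913) + 121 = 59/0.06716 × 0.06157 + 121 ≈ 175.09 → 175.
Site F: row 0.05880–0.11912 (AQI 61–120). (120−61)·(0.07068−0.05880)/(0.11912−0.05880) + 61 = 59·0.01188/0.06032 + 61 ≈ 72.62 → 73.
Site M: 0.11052 ∈ [0.05880, 0.11912] ↔ index [61, 120].
61 + (0.11052−0.05880)·(120−61)/(0.11912−0.05880) = 61 + 0.05172·59/0.06032 ≈ 111.59, so AQI = 112.
Site K: row 0.18630–0.24936 (AQI 181–240). (240−181)·(0.21107−0.18630)/(0.24936−0.18630) + 181 = 59·0.02477/0.06306 + 181 ≈ 204.18 → 204.
AQIs: Site J=99, Site E=175, Site F=73, Site M=112, Site K=204. Sum = 99 + 175 + 73 + 112 + 204 = 663.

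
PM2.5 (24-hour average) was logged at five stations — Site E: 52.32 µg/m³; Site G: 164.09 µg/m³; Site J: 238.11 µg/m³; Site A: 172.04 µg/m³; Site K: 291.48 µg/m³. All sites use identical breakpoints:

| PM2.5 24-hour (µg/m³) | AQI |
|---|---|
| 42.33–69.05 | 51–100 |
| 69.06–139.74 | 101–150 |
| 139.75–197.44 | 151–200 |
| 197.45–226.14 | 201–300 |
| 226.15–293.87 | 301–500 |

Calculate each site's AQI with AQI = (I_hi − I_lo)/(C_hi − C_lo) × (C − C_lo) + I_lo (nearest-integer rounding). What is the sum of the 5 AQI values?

Site E: 52.32 lies in 42.33–69.05, so I_lo=51, I_hi=100, C_lo=42.33, C_hi=69.05.
(100−51)/(69.05−42.33) × (52.32−42.33) + 51 = 49/26.72 × 9.99 + 51 ≈ 69.32 → 69.
Site G: 164.09 lies in 139.75–197.44, so I_lo=151, I_hi=200, C_lo=139.75, C_hi=197.44.
(200−151)/(197.44−139.75) × (164.09−139.75) + 151 = 49/57.69 × 24.34 + 151 ≈ 171.67 → 172.
Site J: 238.11 lies in 226.15–293.87, so I_lo=301, I_hi=500, C_lo=226.15, C_hi=293.87.
(500−301)/(293.87−226.15) × (238.11−226.15) + 301 = 199/67.72 × 11.96 + 301 ≈ 336.15 → 336.
Site A: row 139.75–197.44 (AQI 151–200). (200−151)·(172.04−139.75)/(197.44−139.75) + 151 = 49·32.29/57.69 + 151 ≈ 178.43 → 178.
Site K 291.48: bracket 226.15–293.87 → index 301–500; slope 199/67.72, offset 65.33.
AQI = 301 + 199/67.72·65.33 ≈ 492.98 ⇒ 493.
AQIs: Site E=69, Site G=172, Site J=336, Site A=178, Site K=493. Sum = 69 + 172 + 336 + 178 + 493 = 1248.

1248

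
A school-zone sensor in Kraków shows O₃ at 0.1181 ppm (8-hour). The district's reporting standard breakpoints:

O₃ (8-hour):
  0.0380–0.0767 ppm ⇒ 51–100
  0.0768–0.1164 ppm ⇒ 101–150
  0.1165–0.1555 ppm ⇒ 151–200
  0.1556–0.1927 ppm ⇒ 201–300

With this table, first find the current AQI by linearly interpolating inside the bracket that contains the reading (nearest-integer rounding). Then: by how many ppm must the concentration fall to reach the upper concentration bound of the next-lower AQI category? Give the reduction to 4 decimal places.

0.0017

O₃: 0.1181 ∈ [0.1165, 0.1555] ↔ index [151, 200].
151 + (0.1181−0.1165)·(200−151)/(0.1555−0.1165) = 151 + 0.0016·49/0.0390 ≈ 153.01, so AQI = 153.
Current AQI 153 is in the Unhealthy range (151–200). The next-lower category tops out at AQI 150, whose upper concentration bound is 0.1164 ppm.
Reduction needed = 0.1181 − 0.1164 = 0.0017 ppm.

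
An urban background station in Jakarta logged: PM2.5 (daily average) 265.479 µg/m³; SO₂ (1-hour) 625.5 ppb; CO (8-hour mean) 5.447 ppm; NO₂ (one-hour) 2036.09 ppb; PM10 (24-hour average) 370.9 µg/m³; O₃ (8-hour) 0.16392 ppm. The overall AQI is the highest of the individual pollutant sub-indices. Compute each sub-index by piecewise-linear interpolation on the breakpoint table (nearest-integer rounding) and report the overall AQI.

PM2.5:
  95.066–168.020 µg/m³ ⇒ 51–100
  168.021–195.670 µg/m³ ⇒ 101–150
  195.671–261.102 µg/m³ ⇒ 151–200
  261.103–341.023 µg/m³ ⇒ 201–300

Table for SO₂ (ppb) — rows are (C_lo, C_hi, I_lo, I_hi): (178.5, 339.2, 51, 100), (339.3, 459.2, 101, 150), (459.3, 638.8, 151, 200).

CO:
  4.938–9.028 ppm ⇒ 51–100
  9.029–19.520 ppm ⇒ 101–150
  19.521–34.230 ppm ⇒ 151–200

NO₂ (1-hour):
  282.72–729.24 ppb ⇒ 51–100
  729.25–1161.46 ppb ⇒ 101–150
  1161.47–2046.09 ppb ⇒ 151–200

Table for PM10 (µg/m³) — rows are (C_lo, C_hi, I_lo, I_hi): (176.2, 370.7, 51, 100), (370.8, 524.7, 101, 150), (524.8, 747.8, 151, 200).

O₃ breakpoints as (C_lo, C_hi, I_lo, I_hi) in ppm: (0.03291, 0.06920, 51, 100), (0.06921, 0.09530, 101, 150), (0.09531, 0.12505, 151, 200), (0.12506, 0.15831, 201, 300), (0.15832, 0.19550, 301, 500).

PM2.5: row 261.103–341.023 (AQI 201–300). (300−201)·(265.479−261.103)/(341.023−261.103) + 201 = 99·4.376/79.920 + 201 ≈ 206.42 → 206.
SO₂: 625.5 lies in 459.3–638.8, so I_lo=151, I_hi=200, C_lo=459.3, C_hi=638.8.
(200−151)/(638.8−459.3) × (625.5−459.3) + 151 = 49/179.5 × 166.2 + 151 ≈ 196.37 → 196.
CO: 5.447 lies in 4.938–9.028, so I_lo=51, I_hi=100, C_lo=4.938, C_hi=9.028.
(100−51)/(9.028−4.938) × (5.447−4.938) + 51 = 49/4.090 × 0.509 + 51 ≈ 57.10 → 57.
NO₂: row 1161.47–2046.09 (AQI 151–200). (200−151)·(2036.09−1161.47)/(2046.09−1161.47) + 151 = 49·874.62/884.62 + 151 ≈ 199.45 → 199.
PM10: row 370.8–524.7 (AQI 101–150). (150−101)·(370.9−370.8)/(524.7−370.8) + 101 = 49·0.1/153.9 + 101 ≈ 101.03 → 101.
O₃: 0.16392 ∈ [0.15832, 0.19550] ↔ index [301, 500].
301 + (0.16392−0.15832)·(500−301)/(0.19550−0.15832) = 301 + 0.00560·199/0.03718 ≈ 330.97, so AQI = 331.
Sub-indices: PM2.5→206, SO₂→196, CO→57, NO₂→199, PM10→101, O₃→331. Overall AQI = max = 331; dominant pollutant is O₃.

331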